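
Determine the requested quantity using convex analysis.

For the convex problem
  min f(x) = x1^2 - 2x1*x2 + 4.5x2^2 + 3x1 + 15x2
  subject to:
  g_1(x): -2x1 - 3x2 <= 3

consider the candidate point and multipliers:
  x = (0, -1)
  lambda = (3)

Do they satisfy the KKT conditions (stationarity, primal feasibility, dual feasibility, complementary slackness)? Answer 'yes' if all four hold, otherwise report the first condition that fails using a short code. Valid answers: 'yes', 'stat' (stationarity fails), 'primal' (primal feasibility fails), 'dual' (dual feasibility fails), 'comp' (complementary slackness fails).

Gradient of f: grad f(x) = Q x + c = (5, 6)
Constraint values g_i(x) = a_i^T x - b_i:
  g_1((0, -1)) = 0
Stationarity residual: grad f(x) + sum_i lambda_i a_i = (-1, -3)
  -> stationarity FAILS
Primal feasibility (all g_i <= 0): OK
Dual feasibility (all lambda_i >= 0): OK
Complementary slackness (lambda_i * g_i(x) = 0 for all i): OK

Verdict: the first failing condition is stationarity -> stat.

stat


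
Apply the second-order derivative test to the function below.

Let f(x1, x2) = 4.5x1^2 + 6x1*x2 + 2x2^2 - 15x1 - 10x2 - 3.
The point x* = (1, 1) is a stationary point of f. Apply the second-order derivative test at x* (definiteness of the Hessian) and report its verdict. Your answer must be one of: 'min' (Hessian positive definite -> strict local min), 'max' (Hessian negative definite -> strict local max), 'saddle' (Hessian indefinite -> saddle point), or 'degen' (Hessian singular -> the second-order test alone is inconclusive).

Compute the Hessian H = grad^2 f:
  H = [[9, 6], [6, 4]]
Verify stationarity: grad f(x*) = H x* + g = (0, 0).
Eigenvalues of H: 0, 13.
H has a zero eigenvalue (singular; positive semidefinite but not definite), so H is neither positive definite, negative definite, nor indefinite. The second-order test alone is inconclusive -> degen.
(Indeed, f is constant along the null direction of H through x*, so x* is not a strict local extremum.)

degen


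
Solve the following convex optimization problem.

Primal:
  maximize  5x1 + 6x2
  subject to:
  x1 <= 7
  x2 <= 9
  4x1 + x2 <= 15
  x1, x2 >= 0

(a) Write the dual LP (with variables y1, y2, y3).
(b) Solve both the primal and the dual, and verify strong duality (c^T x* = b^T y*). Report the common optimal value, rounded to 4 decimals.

The standard primal-dual pair for 'max c^T x s.t. A x <= b, x >= 0' is:
  Dual:  min b^T y  s.t.  A^T y >= c,  y >= 0.

So the dual LP is:
  minimize  7y1 + 9y2 + 15y3
  subject to:
    y1 + 4y3 >= 5
    y2 + y3 >= 6
    y1, y2, y3 >= 0

Solving the primal: x* = (1.5, 9).
  primal value c^T x* = 61.5.
Solving the dual: y* = (0, 4.75, 1.25).
  dual value b^T y* = 61.5.
Strong duality: c^T x* = b^T y*. Confirmed.

61.5


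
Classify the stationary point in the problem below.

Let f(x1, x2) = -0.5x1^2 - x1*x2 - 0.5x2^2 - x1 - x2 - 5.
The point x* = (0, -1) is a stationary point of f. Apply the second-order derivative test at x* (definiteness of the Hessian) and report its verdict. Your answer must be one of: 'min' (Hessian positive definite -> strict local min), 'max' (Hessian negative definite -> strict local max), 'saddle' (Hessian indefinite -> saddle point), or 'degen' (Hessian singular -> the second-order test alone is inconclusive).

Compute the Hessian H = grad^2 f:
  H = [[-1, -1], [-1, -1]]
Verify stationarity: grad f(x*) = H x* + g = (0, 0).
Eigenvalues of H: -2, 0.
H has a zero eigenvalue (singular; negative semidefinite but not definite), so H is neither positive definite, negative definite, nor indefinite. The second-order test alone is inconclusive -> degen.
(Indeed, f is constant along the null direction of H through x*, so x* is not a strict local extremum.)

degen


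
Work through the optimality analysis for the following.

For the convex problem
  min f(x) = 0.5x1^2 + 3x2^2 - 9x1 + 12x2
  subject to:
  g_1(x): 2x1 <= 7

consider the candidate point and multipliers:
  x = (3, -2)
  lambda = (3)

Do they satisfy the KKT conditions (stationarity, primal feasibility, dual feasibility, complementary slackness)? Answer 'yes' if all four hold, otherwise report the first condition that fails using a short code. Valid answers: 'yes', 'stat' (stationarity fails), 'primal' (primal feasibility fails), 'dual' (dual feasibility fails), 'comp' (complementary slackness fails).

Gradient of f: grad f(x) = Q x + c = (-6, 0)
Constraint values g_i(x) = a_i^T x - b_i:
  g_1((3, -2)) = -1
Stationarity residual: grad f(x) + sum_i lambda_i a_i = (0, 0)
  -> stationarity OK
Primal feasibility (all g_i <= 0): OK
Dual feasibility (all lambda_i >= 0): OK
Complementary slackness (lambda_i * g_i(x) = 0 for all i): FAILS

Verdict: the first failing condition is complementary_slackness -> comp.

comp


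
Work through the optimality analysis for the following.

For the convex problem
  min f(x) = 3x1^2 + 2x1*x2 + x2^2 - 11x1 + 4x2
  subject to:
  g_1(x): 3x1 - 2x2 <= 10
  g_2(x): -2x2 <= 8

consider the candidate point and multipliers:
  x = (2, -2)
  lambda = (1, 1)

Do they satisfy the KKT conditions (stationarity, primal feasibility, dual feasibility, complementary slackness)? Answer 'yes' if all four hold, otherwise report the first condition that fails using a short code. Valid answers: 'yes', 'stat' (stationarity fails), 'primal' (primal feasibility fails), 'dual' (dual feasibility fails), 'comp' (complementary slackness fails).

Gradient of f: grad f(x) = Q x + c = (-3, 4)
Constraint values g_i(x) = a_i^T x - b_i:
  g_1((2, -2)) = 0
  g_2((2, -2)) = -4
Stationarity residual: grad f(x) + sum_i lambda_i a_i = (0, 0)
  -> stationarity OK
Primal feasibility (all g_i <= 0): OK
Dual feasibility (all lambda_i >= 0): OK
Complementary slackness (lambda_i * g_i(x) = 0 for all i): FAILS

Verdict: the first failing condition is complementary_slackness -> comp.

comp


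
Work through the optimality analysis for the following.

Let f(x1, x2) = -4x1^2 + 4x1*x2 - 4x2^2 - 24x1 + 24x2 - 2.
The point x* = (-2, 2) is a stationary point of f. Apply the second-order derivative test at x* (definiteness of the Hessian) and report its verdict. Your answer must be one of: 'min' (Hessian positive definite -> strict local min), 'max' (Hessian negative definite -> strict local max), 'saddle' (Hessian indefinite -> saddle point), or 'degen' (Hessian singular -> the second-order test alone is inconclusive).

Compute the Hessian H = grad^2 f:
  H = [[-8, 4], [4, -8]]
Verify stationarity: grad f(x*) = H x* + g = (0, 0).
Eigenvalues of H: -12, -4.
Both eigenvalues < 0, so H is negative definite -> x* is a strict local max.

max


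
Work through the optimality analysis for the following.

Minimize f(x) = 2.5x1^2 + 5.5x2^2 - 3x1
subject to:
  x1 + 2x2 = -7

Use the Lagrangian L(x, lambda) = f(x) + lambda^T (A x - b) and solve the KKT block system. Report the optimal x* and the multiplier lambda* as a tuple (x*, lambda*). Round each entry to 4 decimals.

Form the Lagrangian:
  L(x, lambda) = (1/2) x^T Q x + c^T x + lambda^T (A x - b)
Stationarity (grad_x L = 0): Q x + c + A^T lambda = 0.
Primal feasibility: A x = b.

This gives the KKT block system:
  [ Q   A^T ] [ x     ]   [-c ]
  [ A    0  ] [ lambda ] = [ b ]

Solving the linear system:
  x*      = (-2.0968, -2.4516)
  lambda* = (13.4839)
  f(x*)   = 50.3387

x* = (-2.0968, -2.4516), lambda* = (13.4839)


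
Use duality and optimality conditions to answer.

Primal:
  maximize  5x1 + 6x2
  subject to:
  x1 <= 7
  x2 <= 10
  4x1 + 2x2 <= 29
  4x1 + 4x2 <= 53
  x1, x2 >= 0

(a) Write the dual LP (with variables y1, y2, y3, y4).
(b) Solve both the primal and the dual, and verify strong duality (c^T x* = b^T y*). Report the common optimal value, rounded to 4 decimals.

The standard primal-dual pair for 'max c^T x s.t. A x <= b, x >= 0' is:
  Dual:  min b^T y  s.t.  A^T y >= c,  y >= 0.

So the dual LP is:
  minimize  7y1 + 10y2 + 29y3 + 53y4
  subject to:
    y1 + 4y3 + 4y4 >= 5
    y2 + 2y3 + 4y4 >= 6
    y1, y2, y3, y4 >= 0

Solving the primal: x* = (2.25, 10).
  primal value c^T x* = 71.25.
Solving the dual: y* = (0, 3.5, 1.25, 0).
  dual value b^T y* = 71.25.
Strong duality: c^T x* = b^T y*. Confirmed.

71.25


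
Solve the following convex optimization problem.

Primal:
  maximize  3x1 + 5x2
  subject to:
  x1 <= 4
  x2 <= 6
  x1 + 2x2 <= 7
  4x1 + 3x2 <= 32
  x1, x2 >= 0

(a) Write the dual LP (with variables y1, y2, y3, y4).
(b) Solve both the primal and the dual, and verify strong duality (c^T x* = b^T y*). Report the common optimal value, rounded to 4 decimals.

The standard primal-dual pair for 'max c^T x s.t. A x <= b, x >= 0' is:
  Dual:  min b^T y  s.t.  A^T y >= c,  y >= 0.

So the dual LP is:
  minimize  4y1 + 6y2 + 7y3 + 32y4
  subject to:
    y1 + y3 + 4y4 >= 3
    y2 + 2y3 + 3y4 >= 5
    y1, y2, y3, y4 >= 0

Solving the primal: x* = (4, 1.5).
  primal value c^T x* = 19.5.
Solving the dual: y* = (0.5, 0, 2.5, 0).
  dual value b^T y* = 19.5.
Strong duality: c^T x* = b^T y*. Confirmed.

19.5


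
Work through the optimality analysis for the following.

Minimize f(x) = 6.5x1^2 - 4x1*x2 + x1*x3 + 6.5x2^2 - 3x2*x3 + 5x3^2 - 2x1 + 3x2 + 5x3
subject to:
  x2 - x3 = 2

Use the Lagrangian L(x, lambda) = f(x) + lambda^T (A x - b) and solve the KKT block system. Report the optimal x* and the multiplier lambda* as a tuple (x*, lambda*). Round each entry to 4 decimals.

Form the Lagrangian:
  L(x, lambda) = (1/2) x^T Q x + c^T x + lambda^T (A x - b)
Stationarity (grad_x L = 0): Q x + c + A^T lambda = 0.
Primal feasibility: A x = b.

This gives the KKT block system:
  [ Q   A^T ] [ x     ]   [-c ]
  [ A    0  ] [ lambda ] = [ b ]

Solving the linear system:
  x*      = (0.4057, 0.4245, -1.5755)
  lambda* = (-11.6226)
  f(x*)   = 7.9151

x* = (0.4057, 0.4245, -1.5755), lambda* = (-11.6226)


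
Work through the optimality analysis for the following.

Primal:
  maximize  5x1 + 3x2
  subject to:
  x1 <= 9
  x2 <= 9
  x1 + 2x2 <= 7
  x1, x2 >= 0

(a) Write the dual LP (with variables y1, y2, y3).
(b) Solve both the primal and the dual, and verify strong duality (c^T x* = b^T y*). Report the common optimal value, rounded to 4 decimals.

The standard primal-dual pair for 'max c^T x s.t. A x <= b, x >= 0' is:
  Dual:  min b^T y  s.t.  A^T y >= c,  y >= 0.

So the dual LP is:
  minimize  9y1 + 9y2 + 7y3
  subject to:
    y1 + y3 >= 5
    y2 + 2y3 >= 3
    y1, y2, y3 >= 0

Solving the primal: x* = (7, 0).
  primal value c^T x* = 35.
Solving the dual: y* = (0, 0, 5).
  dual value b^T y* = 35.
Strong duality: c^T x* = b^T y*. Confirmed.

35


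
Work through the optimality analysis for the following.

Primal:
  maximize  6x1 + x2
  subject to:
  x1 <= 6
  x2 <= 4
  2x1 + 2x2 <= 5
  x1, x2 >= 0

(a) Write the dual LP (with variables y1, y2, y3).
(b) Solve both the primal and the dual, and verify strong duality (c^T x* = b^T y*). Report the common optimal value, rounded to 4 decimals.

The standard primal-dual pair for 'max c^T x s.t. A x <= b, x >= 0' is:
  Dual:  min b^T y  s.t.  A^T y >= c,  y >= 0.

So the dual LP is:
  minimize  6y1 + 4y2 + 5y3
  subject to:
    y1 + 2y3 >= 6
    y2 + 2y3 >= 1
    y1, y2, y3 >= 0

Solving the primal: x* = (2.5, 0).
  primal value c^T x* = 15.
Solving the dual: y* = (0, 0, 3).
  dual value b^T y* = 15.
Strong duality: c^T x* = b^T y*. Confirmed.

15


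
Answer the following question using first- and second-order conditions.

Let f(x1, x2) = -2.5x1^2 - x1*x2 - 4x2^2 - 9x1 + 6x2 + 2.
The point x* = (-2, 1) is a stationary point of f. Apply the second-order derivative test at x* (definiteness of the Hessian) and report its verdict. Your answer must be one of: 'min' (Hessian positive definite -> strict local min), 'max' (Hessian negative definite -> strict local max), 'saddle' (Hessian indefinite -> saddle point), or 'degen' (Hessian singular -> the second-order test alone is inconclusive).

Compute the Hessian H = grad^2 f:
  H = [[-5, -1], [-1, -8]]
Verify stationarity: grad f(x*) = H x* + g = (0, 0).
Eigenvalues of H: -8.3028, -4.6972.
Both eigenvalues < 0, so H is negative definite -> x* is a strict local max.

max


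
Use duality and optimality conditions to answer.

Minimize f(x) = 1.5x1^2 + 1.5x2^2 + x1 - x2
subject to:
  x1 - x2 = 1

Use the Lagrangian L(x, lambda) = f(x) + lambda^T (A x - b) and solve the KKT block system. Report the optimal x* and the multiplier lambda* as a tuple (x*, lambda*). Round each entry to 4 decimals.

Form the Lagrangian:
  L(x, lambda) = (1/2) x^T Q x + c^T x + lambda^T (A x - b)
Stationarity (grad_x L = 0): Q x + c + A^T lambda = 0.
Primal feasibility: A x = b.

This gives the KKT block system:
  [ Q   A^T ] [ x     ]   [-c ]
  [ A    0  ] [ lambda ] = [ b ]

Solving the linear system:
  x*      = (0.5, -0.5)
  lambda* = (-2.5)
  f(x*)   = 1.75

x* = (0.5, -0.5), lambda* = (-2.5)


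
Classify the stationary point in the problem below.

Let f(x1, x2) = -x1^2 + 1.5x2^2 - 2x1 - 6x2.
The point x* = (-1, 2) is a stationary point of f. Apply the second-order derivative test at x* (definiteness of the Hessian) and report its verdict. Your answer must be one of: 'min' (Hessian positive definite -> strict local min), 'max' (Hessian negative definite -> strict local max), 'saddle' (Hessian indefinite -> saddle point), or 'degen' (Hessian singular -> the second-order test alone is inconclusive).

Compute the Hessian H = grad^2 f:
  H = [[-2, 0], [0, 3]]
Verify stationarity: grad f(x*) = H x* + g = (0, 0).
Eigenvalues of H: -2, 3.
Eigenvalues have mixed signs, so H is indefinite -> x* is a saddle point.

saddle


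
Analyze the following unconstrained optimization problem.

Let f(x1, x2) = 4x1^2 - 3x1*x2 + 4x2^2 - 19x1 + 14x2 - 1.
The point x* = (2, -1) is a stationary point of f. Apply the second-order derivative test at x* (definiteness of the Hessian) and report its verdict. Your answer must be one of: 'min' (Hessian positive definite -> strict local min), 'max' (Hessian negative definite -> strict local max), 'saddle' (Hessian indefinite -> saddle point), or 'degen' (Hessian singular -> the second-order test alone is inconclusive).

Compute the Hessian H = grad^2 f:
  H = [[8, -3], [-3, 8]]
Verify stationarity: grad f(x*) = H x* + g = (0, 0).
Eigenvalues of H: 5, 11.
Both eigenvalues > 0, so H is positive definite -> x* is a strict local min.

min


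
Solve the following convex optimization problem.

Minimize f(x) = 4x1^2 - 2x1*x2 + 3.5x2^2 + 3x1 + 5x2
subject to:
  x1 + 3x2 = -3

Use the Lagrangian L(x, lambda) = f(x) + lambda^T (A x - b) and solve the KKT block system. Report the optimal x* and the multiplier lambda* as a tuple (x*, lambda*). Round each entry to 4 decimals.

Form the Lagrangian:
  L(x, lambda) = (1/2) x^T Q x + c^T x + lambda^T (A x - b)
Stationarity (grad_x L = 0): Q x + c + A^T lambda = 0.
Primal feasibility: A x = b.

This gives the KKT block system:
  [ Q   A^T ] [ x     ]   [-c ]
  [ A    0  ] [ lambda ] = [ b ]

Solving the linear system:
  x*      = (-0.5604, -0.8132)
  lambda* = (-0.1429)
  f(x*)   = -3.0879

x* = (-0.5604, -0.8132), lambda* = (-0.1429)


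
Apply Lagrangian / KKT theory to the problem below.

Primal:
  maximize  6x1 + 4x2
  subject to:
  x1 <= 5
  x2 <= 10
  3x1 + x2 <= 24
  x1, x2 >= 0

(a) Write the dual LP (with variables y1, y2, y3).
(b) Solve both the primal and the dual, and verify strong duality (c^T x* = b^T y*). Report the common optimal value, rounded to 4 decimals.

The standard primal-dual pair for 'max c^T x s.t. A x <= b, x >= 0' is:
  Dual:  min b^T y  s.t.  A^T y >= c,  y >= 0.

So the dual LP is:
  minimize  5y1 + 10y2 + 24y3
  subject to:
    y1 + 3y3 >= 6
    y2 + y3 >= 4
    y1, y2, y3 >= 0

Solving the primal: x* = (4.6667, 10).
  primal value c^T x* = 68.
Solving the dual: y* = (0, 2, 2).
  dual value b^T y* = 68.
Strong duality: c^T x* = b^T y*. Confirmed.

68


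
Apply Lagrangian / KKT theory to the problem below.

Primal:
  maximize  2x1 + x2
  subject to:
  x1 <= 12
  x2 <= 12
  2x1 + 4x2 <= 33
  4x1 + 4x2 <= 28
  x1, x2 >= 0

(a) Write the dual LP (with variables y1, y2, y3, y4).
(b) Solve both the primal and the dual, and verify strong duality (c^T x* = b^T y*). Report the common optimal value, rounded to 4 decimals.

The standard primal-dual pair for 'max c^T x s.t. A x <= b, x >= 0' is:
  Dual:  min b^T y  s.t.  A^T y >= c,  y >= 0.

So the dual LP is:
  minimize  12y1 + 12y2 + 33y3 + 28y4
  subject to:
    y1 + 2y3 + 4y4 >= 2
    y2 + 4y3 + 4y4 >= 1
    y1, y2, y3, y4 >= 0

Solving the primal: x* = (7, 0).
  primal value c^T x* = 14.
Solving the dual: y* = (0, 0, 0, 0.5).
  dual value b^T y* = 14.
Strong duality: c^T x* = b^T y*. Confirmed.

14


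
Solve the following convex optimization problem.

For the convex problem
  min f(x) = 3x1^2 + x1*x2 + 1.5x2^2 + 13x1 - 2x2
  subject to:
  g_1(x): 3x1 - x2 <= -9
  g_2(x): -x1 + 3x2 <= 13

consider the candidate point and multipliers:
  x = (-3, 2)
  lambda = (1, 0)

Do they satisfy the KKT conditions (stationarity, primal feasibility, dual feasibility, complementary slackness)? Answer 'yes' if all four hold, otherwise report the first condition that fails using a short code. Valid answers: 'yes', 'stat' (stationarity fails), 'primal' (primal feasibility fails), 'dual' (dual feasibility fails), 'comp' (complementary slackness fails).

Gradient of f: grad f(x) = Q x + c = (-3, 1)
Constraint values g_i(x) = a_i^T x - b_i:
  g_1((-3, 2)) = -2
  g_2((-3, 2)) = -4
Stationarity residual: grad f(x) + sum_i lambda_i a_i = (0, 0)
  -> stationarity OK
Primal feasibility (all g_i <= 0): OK
Dual feasibility (all lambda_i >= 0): OK
Complementary slackness (lambda_i * g_i(x) = 0 for all i): FAILS

Verdict: the first failing condition is complementary_slackness -> comp.

comp


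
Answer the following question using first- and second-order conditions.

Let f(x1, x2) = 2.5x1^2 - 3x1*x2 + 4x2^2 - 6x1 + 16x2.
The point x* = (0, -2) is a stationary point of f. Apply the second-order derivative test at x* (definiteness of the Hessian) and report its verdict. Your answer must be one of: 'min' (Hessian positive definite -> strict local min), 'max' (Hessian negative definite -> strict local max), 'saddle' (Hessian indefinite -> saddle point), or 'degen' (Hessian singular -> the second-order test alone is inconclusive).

Compute the Hessian H = grad^2 f:
  H = [[5, -3], [-3, 8]]
Verify stationarity: grad f(x*) = H x* + g = (0, 0).
Eigenvalues of H: 3.1459, 9.8541.
Both eigenvalues > 0, so H is positive definite -> x* is a strict local min.

min


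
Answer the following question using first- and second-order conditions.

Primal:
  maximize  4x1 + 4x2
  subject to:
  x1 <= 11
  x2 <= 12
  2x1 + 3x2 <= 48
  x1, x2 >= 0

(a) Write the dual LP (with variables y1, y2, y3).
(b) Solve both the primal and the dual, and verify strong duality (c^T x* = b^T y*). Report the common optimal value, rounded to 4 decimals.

The standard primal-dual pair for 'max c^T x s.t. A x <= b, x >= 0' is:
  Dual:  min b^T y  s.t.  A^T y >= c,  y >= 0.

So the dual LP is:
  minimize  11y1 + 12y2 + 48y3
  subject to:
    y1 + 2y3 >= 4
    y2 + 3y3 >= 4
    y1, y2, y3 >= 0

Solving the primal: x* = (11, 8.6667).
  primal value c^T x* = 78.6667.
Solving the dual: y* = (1.3333, 0, 1.3333).
  dual value b^T y* = 78.6667.
Strong duality: c^T x* = b^T y*. Confirmed.

78.6667


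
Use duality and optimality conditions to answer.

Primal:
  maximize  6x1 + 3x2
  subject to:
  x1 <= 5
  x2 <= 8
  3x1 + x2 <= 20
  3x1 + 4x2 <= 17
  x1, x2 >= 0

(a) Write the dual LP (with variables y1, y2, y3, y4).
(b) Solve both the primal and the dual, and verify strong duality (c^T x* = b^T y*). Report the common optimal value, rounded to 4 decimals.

The standard primal-dual pair for 'max c^T x s.t. A x <= b, x >= 0' is:
  Dual:  min b^T y  s.t.  A^T y >= c,  y >= 0.

So the dual LP is:
  minimize  5y1 + 8y2 + 20y3 + 17y4
  subject to:
    y1 + 3y3 + 3y4 >= 6
    y2 + y3 + 4y4 >= 3
    y1, y2, y3, y4 >= 0

Solving the primal: x* = (5, 0.5).
  primal value c^T x* = 31.5.
Solving the dual: y* = (3.75, 0, 0, 0.75).
  dual value b^T y* = 31.5.
Strong duality: c^T x* = b^T y*. Confirmed.

31.5


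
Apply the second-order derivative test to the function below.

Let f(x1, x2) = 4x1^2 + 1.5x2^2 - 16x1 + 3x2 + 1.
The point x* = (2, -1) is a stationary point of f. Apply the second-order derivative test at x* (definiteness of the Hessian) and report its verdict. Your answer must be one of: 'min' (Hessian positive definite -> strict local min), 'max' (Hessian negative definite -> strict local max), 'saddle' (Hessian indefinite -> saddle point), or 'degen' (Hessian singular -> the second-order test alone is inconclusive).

Compute the Hessian H = grad^2 f:
  H = [[8, 0], [0, 3]]
Verify stationarity: grad f(x*) = H x* + g = (0, 0).
Eigenvalues of H: 3, 8.
Both eigenvalues > 0, so H is positive definite -> x* is a strict local min.

min


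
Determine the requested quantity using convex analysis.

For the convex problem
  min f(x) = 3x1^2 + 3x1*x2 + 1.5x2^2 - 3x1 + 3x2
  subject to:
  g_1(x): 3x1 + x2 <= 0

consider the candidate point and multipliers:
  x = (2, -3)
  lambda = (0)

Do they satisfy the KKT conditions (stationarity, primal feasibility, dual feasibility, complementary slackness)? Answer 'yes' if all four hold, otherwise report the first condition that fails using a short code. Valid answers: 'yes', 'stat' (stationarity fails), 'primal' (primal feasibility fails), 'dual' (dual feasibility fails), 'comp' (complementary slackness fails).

Gradient of f: grad f(x) = Q x + c = (0, 0)
Constraint values g_i(x) = a_i^T x - b_i:
  g_1((2, -3)) = 3
Stationarity residual: grad f(x) + sum_i lambda_i a_i = (0, 0)
  -> stationarity OK
Primal feasibility (all g_i <= 0): FAILS
Dual feasibility (all lambda_i >= 0): OK
Complementary slackness (lambda_i * g_i(x) = 0 for all i): OK

Verdict: the first failing condition is primal_feasibility -> primal.

primal


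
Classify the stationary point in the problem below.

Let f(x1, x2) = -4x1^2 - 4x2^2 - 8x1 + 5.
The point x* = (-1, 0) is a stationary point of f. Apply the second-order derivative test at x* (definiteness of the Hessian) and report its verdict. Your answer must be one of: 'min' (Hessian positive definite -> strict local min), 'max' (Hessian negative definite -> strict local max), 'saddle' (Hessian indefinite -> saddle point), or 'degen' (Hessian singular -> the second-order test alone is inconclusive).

Compute the Hessian H = grad^2 f:
  H = [[-8, 0], [0, -8]]
Verify stationarity: grad f(x*) = H x* + g = (0, 0).
Eigenvalues of H: -8, -8.
Both eigenvalues < 0, so H is negative definite -> x* is a strict local max.

max


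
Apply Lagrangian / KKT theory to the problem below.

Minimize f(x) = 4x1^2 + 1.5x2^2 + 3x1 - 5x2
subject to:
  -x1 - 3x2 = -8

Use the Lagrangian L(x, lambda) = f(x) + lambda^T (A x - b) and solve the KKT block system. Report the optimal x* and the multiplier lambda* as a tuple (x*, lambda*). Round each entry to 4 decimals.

Form the Lagrangian:
  L(x, lambda) = (1/2) x^T Q x + c^T x + lambda^T (A x - b)
Stationarity (grad_x L = 0): Q x + c + A^T lambda = 0.
Primal feasibility: A x = b.

This gives the KKT block system:
  [ Q   A^T ] [ x     ]   [-c ]
  [ A    0  ] [ lambda ] = [ b ]

Solving the linear system:
  x*      = (-0.24, 2.7467)
  lambda* = (1.08)
  f(x*)   = -2.9067

x* = (-0.24, 2.7467), lambda* = (1.08)


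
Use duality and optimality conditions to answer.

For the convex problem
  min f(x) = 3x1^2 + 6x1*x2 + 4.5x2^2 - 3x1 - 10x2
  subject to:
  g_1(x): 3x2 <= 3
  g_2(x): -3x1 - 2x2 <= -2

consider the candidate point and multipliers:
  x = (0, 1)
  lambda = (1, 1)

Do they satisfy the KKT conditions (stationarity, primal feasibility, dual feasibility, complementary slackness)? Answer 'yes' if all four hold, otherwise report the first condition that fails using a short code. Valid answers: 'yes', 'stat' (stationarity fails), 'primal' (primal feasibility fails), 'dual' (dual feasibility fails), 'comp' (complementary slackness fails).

Gradient of f: grad f(x) = Q x + c = (3, -1)
Constraint values g_i(x) = a_i^T x - b_i:
  g_1((0, 1)) = 0
  g_2((0, 1)) = 0
Stationarity residual: grad f(x) + sum_i lambda_i a_i = (0, 0)
  -> stationarity OK
Primal feasibility (all g_i <= 0): OK
Dual feasibility (all lambda_i >= 0): OK
Complementary slackness (lambda_i * g_i(x) = 0 for all i): OK

Verdict: yes, KKT holds.

yes


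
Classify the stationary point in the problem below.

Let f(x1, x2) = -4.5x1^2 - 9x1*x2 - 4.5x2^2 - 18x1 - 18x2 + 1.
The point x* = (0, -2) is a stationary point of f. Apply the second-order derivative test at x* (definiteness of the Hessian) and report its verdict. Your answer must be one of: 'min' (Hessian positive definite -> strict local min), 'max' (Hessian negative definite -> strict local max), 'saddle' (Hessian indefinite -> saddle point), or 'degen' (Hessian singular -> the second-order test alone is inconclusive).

Compute the Hessian H = grad^2 f:
  H = [[-9, -9], [-9, -9]]
Verify stationarity: grad f(x*) = H x* + g = (0, 0).
Eigenvalues of H: -18, 0.
H has a zero eigenvalue (singular; negative semidefinite but not definite), so H is neither positive definite, negative definite, nor indefinite. The second-order test alone is inconclusive -> degen.
(Indeed, f is constant along the null direction of H through x*, so x* is not a strict local extremum.)

degen


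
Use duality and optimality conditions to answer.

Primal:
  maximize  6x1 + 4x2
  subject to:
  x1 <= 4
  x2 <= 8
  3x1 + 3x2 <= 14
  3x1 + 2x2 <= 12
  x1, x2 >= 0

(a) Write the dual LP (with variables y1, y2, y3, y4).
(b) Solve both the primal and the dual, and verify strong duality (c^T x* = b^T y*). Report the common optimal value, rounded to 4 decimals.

The standard primal-dual pair for 'max c^T x s.t. A x <= b, x >= 0' is:
  Dual:  min b^T y  s.t.  A^T y >= c,  y >= 0.

So the dual LP is:
  minimize  4y1 + 8y2 + 14y3 + 12y4
  subject to:
    y1 + 3y3 + 3y4 >= 6
    y2 + 3y3 + 2y4 >= 4
    y1, y2, y3, y4 >= 0

Solving the primal: x* = (4, 0).
  primal value c^T x* = 24.
Solving the dual: y* = (0, 0, 0, 2).
  dual value b^T y* = 24.
Strong duality: c^T x* = b^T y*. Confirmed.

24


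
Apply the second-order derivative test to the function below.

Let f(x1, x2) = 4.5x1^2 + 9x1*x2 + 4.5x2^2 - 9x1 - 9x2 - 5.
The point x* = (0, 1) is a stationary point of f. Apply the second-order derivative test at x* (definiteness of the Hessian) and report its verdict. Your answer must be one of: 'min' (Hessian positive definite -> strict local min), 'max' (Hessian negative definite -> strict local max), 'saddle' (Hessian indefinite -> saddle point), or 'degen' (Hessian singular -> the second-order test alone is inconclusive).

Compute the Hessian H = grad^2 f:
  H = [[9, 9], [9, 9]]
Verify stationarity: grad f(x*) = H x* + g = (0, 0).
Eigenvalues of H: 0, 18.
H has a zero eigenvalue (singular; positive semidefinite but not definite), so H is neither positive definite, negative definite, nor indefinite. The second-order test alone is inconclusive -> degen.
(Indeed, f is constant along the null direction of H through x*, so x* is not a strict local extremum.)

degen


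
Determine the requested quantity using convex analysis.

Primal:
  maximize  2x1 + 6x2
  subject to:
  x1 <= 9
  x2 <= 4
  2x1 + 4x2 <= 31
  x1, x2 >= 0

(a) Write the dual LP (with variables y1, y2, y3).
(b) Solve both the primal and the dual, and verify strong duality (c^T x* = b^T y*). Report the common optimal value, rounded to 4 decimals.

The standard primal-dual pair for 'max c^T x s.t. A x <= b, x >= 0' is:
  Dual:  min b^T y  s.t.  A^T y >= c,  y >= 0.

So the dual LP is:
  minimize  9y1 + 4y2 + 31y3
  subject to:
    y1 + 2y3 >= 2
    y2 + 4y3 >= 6
    y1, y2, y3 >= 0

Solving the primal: x* = (7.5, 4).
  primal value c^T x* = 39.
Solving the dual: y* = (0, 2, 1).
  dual value b^T y* = 39.
Strong duality: c^T x* = b^T y*. Confirmed.

39


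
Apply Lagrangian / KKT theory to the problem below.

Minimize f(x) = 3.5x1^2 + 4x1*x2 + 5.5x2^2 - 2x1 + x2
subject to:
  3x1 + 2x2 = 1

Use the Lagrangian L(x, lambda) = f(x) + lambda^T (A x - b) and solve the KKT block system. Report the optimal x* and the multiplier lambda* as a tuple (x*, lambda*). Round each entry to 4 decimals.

Form the Lagrangian:
  L(x, lambda) = (1/2) x^T Q x + c^T x + lambda^T (A x - b)
Stationarity (grad_x L = 0): Q x + c + A^T lambda = 0.
Primal feasibility: A x = b.

This gives the KKT block system:
  [ Q   A^T ] [ x     ]   [-c ]
  [ A    0  ] [ lambda ] = [ b ]

Solving the linear system:
  x*      = (0.4937, -0.2405)
  lambda* = (-0.1646)
  f(x*)   = -0.5316

x* = (0.4937, -0.2405), lambda* = (-0.1646)


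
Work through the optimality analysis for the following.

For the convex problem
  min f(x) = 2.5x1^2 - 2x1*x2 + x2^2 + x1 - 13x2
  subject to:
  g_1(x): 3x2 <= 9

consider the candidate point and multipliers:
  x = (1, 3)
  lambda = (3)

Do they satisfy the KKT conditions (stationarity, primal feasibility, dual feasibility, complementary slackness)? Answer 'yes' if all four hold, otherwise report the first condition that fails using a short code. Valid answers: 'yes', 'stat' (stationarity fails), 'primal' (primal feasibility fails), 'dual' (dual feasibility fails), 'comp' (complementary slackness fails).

Gradient of f: grad f(x) = Q x + c = (0, -9)
Constraint values g_i(x) = a_i^T x - b_i:
  g_1((1, 3)) = 0
Stationarity residual: grad f(x) + sum_i lambda_i a_i = (0, 0)
  -> stationarity OK
Primal feasibility (all g_i <= 0): OK
Dual feasibility (all lambda_i >= 0): OK
Complementary slackness (lambda_i * g_i(x) = 0 for all i): OK

Verdict: yes, KKT holds.

yes


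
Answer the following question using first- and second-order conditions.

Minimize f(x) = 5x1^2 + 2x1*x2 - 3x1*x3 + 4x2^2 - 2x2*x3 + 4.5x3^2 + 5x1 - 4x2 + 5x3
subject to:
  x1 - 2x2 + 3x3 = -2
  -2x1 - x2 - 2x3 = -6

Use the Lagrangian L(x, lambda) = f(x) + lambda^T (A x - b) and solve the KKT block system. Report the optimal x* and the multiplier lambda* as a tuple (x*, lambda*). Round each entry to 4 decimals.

Form the Lagrangian:
  L(x, lambda) = (1/2) x^T Q x + c^T x + lambda^T (A x - b)
Stationarity (grad_x L = 0): Q x + c + A^T lambda = 0.
Primal feasibility: A x = b.

This gives the KKT block system:
  [ Q   A^T ] [ x     ]   [-c ]
  [ A    0  ] [ lambda ] = [ b ]

Solving the linear system:
  x*      = (0.6667, 2.7619, 0.9524)
  lambda* = (4.1429, 9.2381)
  f(x*)   = 30.381

x* = (0.6667, 2.7619, 0.9524), lambda* = (4.1429, 9.2381)


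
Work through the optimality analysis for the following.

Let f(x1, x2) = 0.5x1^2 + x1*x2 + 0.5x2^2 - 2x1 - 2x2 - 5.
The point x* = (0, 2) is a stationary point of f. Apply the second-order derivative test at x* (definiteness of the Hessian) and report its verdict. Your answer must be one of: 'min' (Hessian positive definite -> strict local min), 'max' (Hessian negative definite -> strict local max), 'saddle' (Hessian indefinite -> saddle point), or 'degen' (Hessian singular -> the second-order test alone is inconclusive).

Compute the Hessian H = grad^2 f:
  H = [[1, 1], [1, 1]]
Verify stationarity: grad f(x*) = H x* + g = (0, 0).
Eigenvalues of H: 0, 2.
H has a zero eigenvalue (singular; positive semidefinite but not definite), so H is neither positive definite, negative definite, nor indefinite. The second-order test alone is inconclusive -> degen.
(Indeed, f is constant along the null direction of H through x*, so x* is not a strict local extremum.)

degen


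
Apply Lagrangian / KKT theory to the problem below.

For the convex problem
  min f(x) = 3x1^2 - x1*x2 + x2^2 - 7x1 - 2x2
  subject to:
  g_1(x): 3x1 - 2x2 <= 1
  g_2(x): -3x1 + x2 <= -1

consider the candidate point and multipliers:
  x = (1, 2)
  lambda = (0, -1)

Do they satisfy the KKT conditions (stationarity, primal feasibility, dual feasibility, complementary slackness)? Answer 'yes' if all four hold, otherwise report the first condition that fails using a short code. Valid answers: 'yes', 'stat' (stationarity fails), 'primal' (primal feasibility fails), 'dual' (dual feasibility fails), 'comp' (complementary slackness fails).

Gradient of f: grad f(x) = Q x + c = (-3, 1)
Constraint values g_i(x) = a_i^T x - b_i:
  g_1((1, 2)) = -2
  g_2((1, 2)) = 0
Stationarity residual: grad f(x) + sum_i lambda_i a_i = (0, 0)
  -> stationarity OK
Primal feasibility (all g_i <= 0): OK
Dual feasibility (all lambda_i >= 0): FAILS
Complementary slackness (lambda_i * g_i(x) = 0 for all i): OK

Verdict: the first failing condition is dual_feasibility -> dual.

dual


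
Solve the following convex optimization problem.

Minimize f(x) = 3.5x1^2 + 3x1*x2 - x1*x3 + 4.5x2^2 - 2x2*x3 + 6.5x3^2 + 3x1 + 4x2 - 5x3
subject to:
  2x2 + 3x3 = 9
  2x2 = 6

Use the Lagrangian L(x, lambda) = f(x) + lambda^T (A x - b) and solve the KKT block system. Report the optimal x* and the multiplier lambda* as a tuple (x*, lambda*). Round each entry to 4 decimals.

Form the Lagrangian:
  L(x, lambda) = (1/2) x^T Q x + c^T x + lambda^T (A x - b)
Stationarity (grad_x L = 0): Q x + c + A^T lambda = 0.
Primal feasibility: A x = b.

This gives the KKT block system:
  [ Q   A^T ] [ x     ]   [-c ]
  [ A    0  ] [ lambda ] = [ b ]

Solving the linear system:
  x*      = (-1.5714, 3, 1)
  lambda* = (-1.1905, -10.9524)
  f(x*)   = 39.3571

x* = (-1.5714, 3, 1), lambda* = (-1.1905, -10.9524)


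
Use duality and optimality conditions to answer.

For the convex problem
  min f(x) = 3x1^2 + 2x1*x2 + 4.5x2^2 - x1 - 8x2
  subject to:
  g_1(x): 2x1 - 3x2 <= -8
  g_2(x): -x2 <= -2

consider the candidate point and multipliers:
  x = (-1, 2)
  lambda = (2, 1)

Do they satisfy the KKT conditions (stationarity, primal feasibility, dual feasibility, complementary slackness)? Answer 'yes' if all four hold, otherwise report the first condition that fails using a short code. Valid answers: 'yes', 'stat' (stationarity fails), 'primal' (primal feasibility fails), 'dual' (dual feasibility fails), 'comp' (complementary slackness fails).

Gradient of f: grad f(x) = Q x + c = (-3, 8)
Constraint values g_i(x) = a_i^T x - b_i:
  g_1((-1, 2)) = 0
  g_2((-1, 2)) = 0
Stationarity residual: grad f(x) + sum_i lambda_i a_i = (1, 1)
  -> stationarity FAILS
Primal feasibility (all g_i <= 0): OK
Dual feasibility (all lambda_i >= 0): OK
Complementary slackness (lambda_i * g_i(x) = 0 for all i): OK

Verdict: the first failing condition is stationarity -> stat.

stat


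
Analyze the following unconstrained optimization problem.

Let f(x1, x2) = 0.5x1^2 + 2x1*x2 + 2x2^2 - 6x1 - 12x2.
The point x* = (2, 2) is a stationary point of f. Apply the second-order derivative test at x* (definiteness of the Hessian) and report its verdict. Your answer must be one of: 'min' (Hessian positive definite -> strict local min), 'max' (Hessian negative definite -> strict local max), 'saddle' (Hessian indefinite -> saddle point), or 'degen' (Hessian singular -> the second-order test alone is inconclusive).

Compute the Hessian H = grad^2 f:
  H = [[1, 2], [2, 4]]
Verify stationarity: grad f(x*) = H x* + g = (0, 0).
Eigenvalues of H: 0, 5.
H has a zero eigenvalue (singular; positive semidefinite but not definite), so H is neither positive definite, negative definite, nor indefinite. The second-order test alone is inconclusive -> degen.
(Indeed, f is constant along the null direction of H through x*, so x* is not a strict local extremum.)

degen


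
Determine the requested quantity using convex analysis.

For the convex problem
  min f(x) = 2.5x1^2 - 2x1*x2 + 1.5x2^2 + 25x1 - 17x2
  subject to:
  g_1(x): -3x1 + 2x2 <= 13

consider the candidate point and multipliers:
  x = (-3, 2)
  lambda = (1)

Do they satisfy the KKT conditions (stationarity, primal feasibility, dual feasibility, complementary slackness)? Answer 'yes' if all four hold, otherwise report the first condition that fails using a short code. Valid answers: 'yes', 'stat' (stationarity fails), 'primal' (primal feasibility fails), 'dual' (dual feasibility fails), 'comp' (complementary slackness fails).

Gradient of f: grad f(x) = Q x + c = (6, -5)
Constraint values g_i(x) = a_i^T x - b_i:
  g_1((-3, 2)) = 0
Stationarity residual: grad f(x) + sum_i lambda_i a_i = (3, -3)
  -> stationarity FAILS
Primal feasibility (all g_i <= 0): OK
Dual feasibility (all lambda_i >= 0): OK
Complementary slackness (lambda_i * g_i(x) = 0 for all i): OK

Verdict: the first failing condition is stationarity -> stat.

stat


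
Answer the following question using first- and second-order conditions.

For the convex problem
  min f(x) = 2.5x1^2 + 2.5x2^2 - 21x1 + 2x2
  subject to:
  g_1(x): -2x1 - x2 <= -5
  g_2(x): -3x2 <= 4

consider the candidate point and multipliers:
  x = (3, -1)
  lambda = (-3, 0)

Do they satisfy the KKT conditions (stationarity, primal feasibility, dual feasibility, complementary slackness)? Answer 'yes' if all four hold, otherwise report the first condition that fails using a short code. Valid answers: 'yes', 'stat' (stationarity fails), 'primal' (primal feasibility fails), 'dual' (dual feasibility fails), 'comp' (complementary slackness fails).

Gradient of f: grad f(x) = Q x + c = (-6, -3)
Constraint values g_i(x) = a_i^T x - b_i:
  g_1((3, -1)) = 0
  g_2((3, -1)) = -1
Stationarity residual: grad f(x) + sum_i lambda_i a_i = (0, 0)
  -> stationarity OK
Primal feasibility (all g_i <= 0): OK
Dual feasibility (all lambda_i >= 0): FAILS
Complementary slackness (lambda_i * g_i(x) = 0 for all i): OK

Verdict: the first failing condition is dual_feasibility -> dual.

dual


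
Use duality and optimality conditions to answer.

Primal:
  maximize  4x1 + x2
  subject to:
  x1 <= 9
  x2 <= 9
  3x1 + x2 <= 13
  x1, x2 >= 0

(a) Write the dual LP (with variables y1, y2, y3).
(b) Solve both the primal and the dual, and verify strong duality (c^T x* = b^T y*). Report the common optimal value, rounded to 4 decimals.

The standard primal-dual pair for 'max c^T x s.t. A x <= b, x >= 0' is:
  Dual:  min b^T y  s.t.  A^T y >= c,  y >= 0.

So the dual LP is:
  minimize  9y1 + 9y2 + 13y3
  subject to:
    y1 + 3y3 >= 4
    y2 + y3 >= 1
    y1, y2, y3 >= 0

Solving the primal: x* = (4.3333, 0).
  primal value c^T x* = 17.3333.
Solving the dual: y* = (0, 0, 1.3333).
  dual value b^T y* = 17.3333.
Strong duality: c^T x* = b^T y*. Confirmed.

17.3333


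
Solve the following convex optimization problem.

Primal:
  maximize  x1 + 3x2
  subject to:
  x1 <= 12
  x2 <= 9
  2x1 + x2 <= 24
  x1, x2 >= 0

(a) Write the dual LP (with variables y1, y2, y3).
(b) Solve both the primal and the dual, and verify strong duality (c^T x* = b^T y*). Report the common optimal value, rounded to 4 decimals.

The standard primal-dual pair for 'max c^T x s.t. A x <= b, x >= 0' is:
  Dual:  min b^T y  s.t.  A^T y >= c,  y >= 0.

So the dual LP is:
  minimize  12y1 + 9y2 + 24y3
  subject to:
    y1 + 2y3 >= 1
    y2 + y3 >= 3
    y1, y2, y3 >= 0

Solving the primal: x* = (7.5, 9).
  primal value c^T x* = 34.5.
Solving the dual: y* = (0, 2.5, 0.5).
  dual value b^T y* = 34.5.
Strong duality: c^T x* = b^T y*. Confirmed.

34.5


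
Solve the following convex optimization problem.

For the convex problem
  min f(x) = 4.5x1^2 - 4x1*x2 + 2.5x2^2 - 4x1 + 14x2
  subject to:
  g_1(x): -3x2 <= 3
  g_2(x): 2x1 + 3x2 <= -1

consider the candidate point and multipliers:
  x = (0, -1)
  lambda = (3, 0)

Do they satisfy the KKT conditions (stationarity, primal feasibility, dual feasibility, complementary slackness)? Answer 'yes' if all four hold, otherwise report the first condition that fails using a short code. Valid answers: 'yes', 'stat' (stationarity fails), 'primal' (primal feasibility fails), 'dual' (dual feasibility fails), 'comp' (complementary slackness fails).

Gradient of f: grad f(x) = Q x + c = (0, 9)
Constraint values g_i(x) = a_i^T x - b_i:
  g_1((0, -1)) = 0
  g_2((0, -1)) = -2
Stationarity residual: grad f(x) + sum_i lambda_i a_i = (0, 0)
  -> stationarity OK
Primal feasibility (all g_i <= 0): OK
Dual feasibility (all lambda_i >= 0): OK
Complementary slackness (lambda_i * g_i(x) = 0 for all i): OK

Verdict: yes, KKT holds.

yes


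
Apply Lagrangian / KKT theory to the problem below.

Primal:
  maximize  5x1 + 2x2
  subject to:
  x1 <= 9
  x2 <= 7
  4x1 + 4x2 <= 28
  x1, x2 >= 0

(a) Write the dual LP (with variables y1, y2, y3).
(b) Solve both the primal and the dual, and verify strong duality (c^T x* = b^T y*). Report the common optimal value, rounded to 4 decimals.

The standard primal-dual pair for 'max c^T x s.t. A x <= b, x >= 0' is:
  Dual:  min b^T y  s.t.  A^T y >= c,  y >= 0.

So the dual LP is:
  minimize  9y1 + 7y2 + 28y3
  subject to:
    y1 + 4y3 >= 5
    y2 + 4y3 >= 2
    y1, y2, y3 >= 0

Solving the primal: x* = (7, 0).
  primal value c^T x* = 35.
Solving the dual: y* = (0, 0, 1.25).
  dual value b^T y* = 35.
Strong duality: c^T x* = b^T y*. Confirmed.

35
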